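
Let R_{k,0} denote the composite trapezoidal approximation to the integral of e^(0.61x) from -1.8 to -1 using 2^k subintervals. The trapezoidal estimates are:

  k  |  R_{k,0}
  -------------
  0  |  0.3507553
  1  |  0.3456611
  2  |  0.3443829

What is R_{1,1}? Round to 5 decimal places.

0.34396

R_{1,1} = 0.3456611 + (0.3456611 − 0.3507553)/3 = 0.3439630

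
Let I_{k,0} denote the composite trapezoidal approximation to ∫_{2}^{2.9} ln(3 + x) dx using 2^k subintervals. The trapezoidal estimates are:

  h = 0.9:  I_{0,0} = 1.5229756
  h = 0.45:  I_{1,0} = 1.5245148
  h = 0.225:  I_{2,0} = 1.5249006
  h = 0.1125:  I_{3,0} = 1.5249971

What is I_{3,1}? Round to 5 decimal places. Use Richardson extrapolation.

I_{3,1} = 1.5249971 + (1.5249971 − 1.5249006)/3 = 1.5250293

1.52503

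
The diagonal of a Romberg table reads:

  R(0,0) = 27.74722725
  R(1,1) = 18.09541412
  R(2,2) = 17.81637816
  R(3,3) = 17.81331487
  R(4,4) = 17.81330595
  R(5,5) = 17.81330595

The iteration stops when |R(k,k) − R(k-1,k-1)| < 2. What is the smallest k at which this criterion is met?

k = 2

|R(1,1) − R(0,0)| = 9.65181313 ≥ 2
|R(2,2) − R(1,1)| = 0.27903596 < 2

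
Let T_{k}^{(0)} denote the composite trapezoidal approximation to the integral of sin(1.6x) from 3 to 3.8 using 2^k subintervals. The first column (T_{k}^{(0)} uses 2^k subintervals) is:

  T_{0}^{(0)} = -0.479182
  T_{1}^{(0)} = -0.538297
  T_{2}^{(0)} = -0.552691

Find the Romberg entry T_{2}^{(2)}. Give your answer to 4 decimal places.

-0.5575

T_{1}^{(1)} = -0.538297 + (-0.538297 − (-0.479182))/3 = -0.558002
T_{2}^{(1)} = (4·(-0.552691) − (-0.538297)) / 3 = -0.557489
T_{2}^{(2)} = -0.557489 + (-0.557489 − (-0.558002))/15 = -0.557455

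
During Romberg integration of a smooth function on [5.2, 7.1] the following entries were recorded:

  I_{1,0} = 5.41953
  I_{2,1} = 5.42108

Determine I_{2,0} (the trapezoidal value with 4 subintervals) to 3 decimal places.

5.421

From I_{2,1} = (4·I_{2,0} − I_{1,0})/3, solve for I_{2,0}:
4·I_{2,0} = 3·5.42108 + 5.41953 = 21.68277
I_{2,0} = 5.42069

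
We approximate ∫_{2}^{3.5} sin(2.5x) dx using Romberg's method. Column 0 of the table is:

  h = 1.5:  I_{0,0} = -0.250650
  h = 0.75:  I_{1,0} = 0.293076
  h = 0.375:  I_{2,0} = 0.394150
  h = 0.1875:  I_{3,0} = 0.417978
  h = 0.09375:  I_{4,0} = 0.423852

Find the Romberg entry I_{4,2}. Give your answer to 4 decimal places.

Richardson extrapolation on the trapezoidal column (denominator 4−1=3):
I_{3,1} = (4·0.417978 − 0.394150) / 3 = 0.425921
I_{4,1} = (4·0.423852 − 0.417978) / 3 = 0.425810
I_{4,2} = (16·0.425810 − 0.425921) / 15 = 0.425803

0.4258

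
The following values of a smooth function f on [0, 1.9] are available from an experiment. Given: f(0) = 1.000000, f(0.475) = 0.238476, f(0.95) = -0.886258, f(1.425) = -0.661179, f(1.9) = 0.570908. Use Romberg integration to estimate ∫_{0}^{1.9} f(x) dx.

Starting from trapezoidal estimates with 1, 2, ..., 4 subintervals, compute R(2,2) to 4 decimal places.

-0.2779

R(0,0) (trapezoid, 1 panel, h=1.9000): 1.492363
R(1,0) (trapezoid, 2 panels, h=0.9500): -0.095764
R(2,0) (trapezoid, 4 panels, h=0.4750): -0.248666
R(1,1) = -0.095764 + (-0.095764 − 1.492363)/3 = -0.625140
R(2,1) = -0.248666 + (-0.248666 − (-0.095764))/3 = -0.299633
R(2,2) = -0.299633 + (-0.299633 − (-0.625140))/15 = -0.277933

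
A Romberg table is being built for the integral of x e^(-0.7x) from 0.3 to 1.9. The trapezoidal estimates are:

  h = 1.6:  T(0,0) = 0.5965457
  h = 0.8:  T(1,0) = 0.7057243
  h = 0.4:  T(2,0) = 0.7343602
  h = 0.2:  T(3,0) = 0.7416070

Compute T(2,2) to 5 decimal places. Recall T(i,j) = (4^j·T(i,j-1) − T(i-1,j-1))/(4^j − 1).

Richardson extrapolation on the trapezoidal column (denominator 4−1=3):
T(1,1) = 0.7057243 + (0.7057243 − 0.5965457)/3 = 0.7421172
T(2,1) = 0.7343602 + (0.7343602 − 0.7057243)/3 = 0.7439055
T(2,2) = 0.7439055 + (0.7439055 − 0.7421172)/15 = 0.7440247

0.74402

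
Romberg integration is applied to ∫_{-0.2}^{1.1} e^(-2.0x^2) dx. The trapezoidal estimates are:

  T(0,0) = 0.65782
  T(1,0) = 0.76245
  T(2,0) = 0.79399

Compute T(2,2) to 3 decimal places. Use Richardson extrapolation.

0.805

Richardson extrapolation on the trapezoidal column (denominator 4−1=3):
T(1,1) = 0.76245 + (0.76245 − 0.65782)/3 = 0.79733
T(2,1) = (4·0.79399 − 0.76245) / 3 = 0.80450
T(2,2) = (16·0.80450 − 0.79733) / 15 = 0.80498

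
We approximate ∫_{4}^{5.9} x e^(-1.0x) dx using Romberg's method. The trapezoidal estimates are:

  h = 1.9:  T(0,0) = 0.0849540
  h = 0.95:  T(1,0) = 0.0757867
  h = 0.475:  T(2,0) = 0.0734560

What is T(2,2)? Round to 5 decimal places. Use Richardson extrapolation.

0.07268

Richardson extrapolation on the trapezoidal column (denominator 4−1=3):
T(1,1) = (4·0.0757867 − 0.0849540) / 3 = 0.0727309
T(2,1) = (4·0.0734560 − 0.0757867) / 3 = 0.0726791
T(2,2) = 0.0726791 + (0.0726791 − 0.0727309)/15 = 0.0726756
(Column j=1 coincides with Simpson's rule on the same nodes.)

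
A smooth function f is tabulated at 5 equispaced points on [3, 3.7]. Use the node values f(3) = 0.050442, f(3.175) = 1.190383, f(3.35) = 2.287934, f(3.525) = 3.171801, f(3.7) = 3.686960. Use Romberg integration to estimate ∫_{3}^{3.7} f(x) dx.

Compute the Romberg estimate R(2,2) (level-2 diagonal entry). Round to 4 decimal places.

R(0,0) (trapezoid, 1 panel, h=0.7000): 1.308091
R(1,0) (trapezoid, 2 panels, h=0.3500): 1.454822
R(2,0) (trapezoid, 4 panels, h=0.1750): 1.490793
R(1,1) = 1.454822 + (1.454822 − 1.308091)/3 = 1.503732
R(2,1) = 1.490793 + (1.490793 − 1.454822)/3 = 1.502783
R(2,2) = 1.502783 + (1.502783 − 1.503732)/15 = 1.502720

1.5027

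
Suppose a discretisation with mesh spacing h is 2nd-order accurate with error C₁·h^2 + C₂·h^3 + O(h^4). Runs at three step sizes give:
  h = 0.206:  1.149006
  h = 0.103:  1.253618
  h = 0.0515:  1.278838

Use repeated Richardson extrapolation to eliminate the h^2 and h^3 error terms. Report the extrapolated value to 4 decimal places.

First eliminate the h^2 term (factor 2^2 = 4):
  B₁ = (4·1.253618 − 1.149006)/3 = 1.288489
  B₂ = (4·1.278838 − 1.253618)/3 = 1.287245
Then eliminate the h^3 term (factor 2^3 = 8):
  (8·1.287245 − 1.288489)/7 = 1.287067

1.2871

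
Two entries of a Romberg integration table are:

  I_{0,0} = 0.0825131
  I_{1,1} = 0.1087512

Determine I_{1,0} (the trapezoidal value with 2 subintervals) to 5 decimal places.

From I_{1,1} = (4·I_{1,0} − I_{0,0})/3, solve for I_{1,0}:
4·I_{1,0} = 3·0.1087512 + 0.0825131 = 0.4087667
I_{1,0} = 0.1021917

0.10219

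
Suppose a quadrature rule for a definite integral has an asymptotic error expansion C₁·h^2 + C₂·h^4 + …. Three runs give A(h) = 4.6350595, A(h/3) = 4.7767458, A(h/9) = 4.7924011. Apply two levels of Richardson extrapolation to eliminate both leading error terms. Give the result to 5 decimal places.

First eliminate the h^2 term (factor 3^2 = 9):
  B₁ = (9·4.7767458 − 4.6350595)/8 = 4.7944566
  B₂ = (9·4.7924011 − 4.7767458)/8 = 4.7943580
Then eliminate the h^4 term (factor 3^4 = 81):
  (81·4.7943580 − 4.7944566)/80 = 4.7943568

4.79436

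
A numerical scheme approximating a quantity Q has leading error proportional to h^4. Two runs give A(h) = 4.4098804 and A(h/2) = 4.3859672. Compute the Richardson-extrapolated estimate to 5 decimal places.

The leading error scales as h^4; refining by a factor of 2 reduces it by 2^4 = 16.
Extrapolated value = (16·A(h/2) − A(h)) / (16 − 1)
= (16·4.3859672 − 4.4098804) / 15
= 65.7655948 / 15 = 4.3843730

4.38437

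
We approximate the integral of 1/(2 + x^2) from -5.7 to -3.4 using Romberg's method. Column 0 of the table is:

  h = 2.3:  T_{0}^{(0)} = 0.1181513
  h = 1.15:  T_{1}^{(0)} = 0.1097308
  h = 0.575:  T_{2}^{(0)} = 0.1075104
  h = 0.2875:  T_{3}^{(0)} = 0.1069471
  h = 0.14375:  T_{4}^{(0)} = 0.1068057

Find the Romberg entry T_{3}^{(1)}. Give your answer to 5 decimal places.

Richardson extrapolation on the trapezoidal column (denominator 4−1=3):
T_{3}^{(1)} = 0.1069471 + (0.1069471 − 0.1075104)/3 = 0.1067593

0.10676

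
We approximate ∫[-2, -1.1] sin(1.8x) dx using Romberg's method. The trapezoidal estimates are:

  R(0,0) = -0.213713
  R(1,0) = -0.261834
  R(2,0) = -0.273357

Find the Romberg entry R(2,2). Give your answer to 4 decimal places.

R(1,1) = (4·(-0.261834) − (-0.213713)) / 3 = -0.277874
R(2,1) = -0.273357 + (-0.273357 − (-0.261834))/3 = -0.277198
R(2,2) = (16·(-0.277198) − (-0.277874)) / 15 = -0.277153

-0.2772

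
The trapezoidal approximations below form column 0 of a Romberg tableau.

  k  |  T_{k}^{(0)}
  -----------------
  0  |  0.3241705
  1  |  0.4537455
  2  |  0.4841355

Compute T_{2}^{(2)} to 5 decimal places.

T_{1}^{(1)} = (4·0.4537455 − 0.3241705) / 3 = 0.4969372
T_{2}^{(1)} = (4·0.4841355 − 0.4537455) / 3 = 0.4942655
T_{2}^{(2)} = (16·0.4942655 − 0.4969372) / 15 = 0.4940874

0.49409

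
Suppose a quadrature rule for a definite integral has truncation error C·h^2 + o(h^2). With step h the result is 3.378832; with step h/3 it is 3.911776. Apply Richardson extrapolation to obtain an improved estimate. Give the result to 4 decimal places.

3.9784

The leading error scales as h^2; refining by a factor of 3 reduces it by 3^2 = 9.
Extrapolated value = (9·A(h/3) − A(h)) / (9 − 1)
= (9·3.911776 − 3.378832) / 8
= 31.827152 / 8 = 3.978394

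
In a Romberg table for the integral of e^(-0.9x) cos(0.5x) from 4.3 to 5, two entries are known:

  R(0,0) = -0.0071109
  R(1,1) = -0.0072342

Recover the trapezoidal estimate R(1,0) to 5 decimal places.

From R(1,1) = (4·R(1,0) − R(0,0))/3, solve for R(1,0):
4·R(1,0) = 3·(-0.0072342) + (-0.0071109) = -0.0288135
R(1,0) = -0.0072034

-0.00720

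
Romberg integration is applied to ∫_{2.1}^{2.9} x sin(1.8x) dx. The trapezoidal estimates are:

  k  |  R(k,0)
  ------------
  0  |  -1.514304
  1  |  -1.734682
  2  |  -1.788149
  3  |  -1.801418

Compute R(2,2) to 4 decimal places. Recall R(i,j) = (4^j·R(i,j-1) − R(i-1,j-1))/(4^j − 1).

-1.8058

R(1,1) = -1.734682 + (-1.734682 − (-1.514304))/3 = -1.808141
R(2,1) = (4·(-1.788149) − (-1.734682)) / 3 = -1.805971
R(2,2) = -1.805971 + (-1.805971 − (-1.808141))/15 = -1.805826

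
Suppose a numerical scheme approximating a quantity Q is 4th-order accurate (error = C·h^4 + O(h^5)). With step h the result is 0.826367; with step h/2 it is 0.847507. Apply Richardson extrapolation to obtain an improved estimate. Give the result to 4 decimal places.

0.8489

Extrapolated value = (16·A(h/2) − A(h)) / (16 − 1)
= (16·0.847507 − 0.826367) / 15
= 12.733745 / 15 = 0.848916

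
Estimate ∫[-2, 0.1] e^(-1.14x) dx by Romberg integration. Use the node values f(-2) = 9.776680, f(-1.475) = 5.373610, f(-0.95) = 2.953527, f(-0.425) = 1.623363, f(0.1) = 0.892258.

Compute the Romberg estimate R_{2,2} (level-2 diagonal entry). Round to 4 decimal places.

7.7940

R_{0,0} (trapezoid, 1 panel, h=2.1000): 11.202385
R_{1,0} (trapezoid, 2 panels, h=1.0500): 8.702396
R_{2,0} (trapezoid, 4 panels, h=0.5250): 8.024609
R_{1,1} = 8.702396 + (8.702396 − 11.202385)/3 = 7.869066
R_{2,1} = 8.024609 + (8.024609 − 8.702396)/3 = 7.798680
R_{2,2} = 7.798680 + (7.798680 − 7.869066)/15 = 7.793988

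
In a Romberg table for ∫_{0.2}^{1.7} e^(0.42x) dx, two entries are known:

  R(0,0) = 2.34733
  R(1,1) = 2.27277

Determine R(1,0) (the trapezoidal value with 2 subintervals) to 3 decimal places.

From R(1,1) = (4·R(1,0) − R(0,0))/3, solve for R(1,0):
4·R(1,0) = 3·2.27277 + 2.34733 = 9.16564
R(1,0) = 2.29141

2.291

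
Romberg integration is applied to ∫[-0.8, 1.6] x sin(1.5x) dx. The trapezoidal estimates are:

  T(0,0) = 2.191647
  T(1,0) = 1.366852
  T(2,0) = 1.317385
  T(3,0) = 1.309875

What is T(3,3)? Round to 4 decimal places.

Richardson extrapolation on the trapezoidal column (denominator 4−1=3):
T(1,1) = (4·1.366852 − 2.191647) / 3 = 1.091920
T(2,1) = (4·1.317385 − 1.366852) / 3 = 1.300896
T(3,1) = 1.309875 + (1.309875 − 1.317385)/3 = 1.307372
T(2,2) = 1.300896 + (1.300896 − 1.091920)/15 = 1.314828
T(3,2) = 1.307372 + (1.307372 − 1.300896)/15 = 1.307804
T(3,3) = (64·1.307804 − 1.314828) / 63 = 1.307693
(Column j=1 coincides with Simpson's rule on the same nodes.)

1.3077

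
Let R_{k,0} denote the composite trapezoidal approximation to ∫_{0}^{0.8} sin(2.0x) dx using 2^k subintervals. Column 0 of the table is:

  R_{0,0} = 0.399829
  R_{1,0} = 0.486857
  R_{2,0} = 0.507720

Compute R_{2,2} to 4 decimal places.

Richardson extrapolation on the trapezoidal column (denominator 4−1=3):
R_{1,1} = 0.486857 + (0.486857 − 0.399829)/3 = 0.515866
R_{2,1} = (4·0.507720 − 0.486857) / 3 = 0.514674
R_{2,2} = (16·0.514674 − 0.515866) / 15 = 0.514595

0.5146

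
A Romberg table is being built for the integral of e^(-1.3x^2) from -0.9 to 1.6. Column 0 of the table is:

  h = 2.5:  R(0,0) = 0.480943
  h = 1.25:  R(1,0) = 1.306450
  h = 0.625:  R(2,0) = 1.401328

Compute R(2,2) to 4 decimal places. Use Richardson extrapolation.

Richardson extrapolation on the trapezoidal column (denominator 4−1=3):
R(1,1) = 1.306450 + (1.306450 − 0.480943)/3 = 1.581619
R(2,1) = 1.401328 + (1.401328 − 1.306450)/3 = 1.432954
R(2,2) = (16·1.432954 − 1.581619) / 15 = 1.423043

1.4230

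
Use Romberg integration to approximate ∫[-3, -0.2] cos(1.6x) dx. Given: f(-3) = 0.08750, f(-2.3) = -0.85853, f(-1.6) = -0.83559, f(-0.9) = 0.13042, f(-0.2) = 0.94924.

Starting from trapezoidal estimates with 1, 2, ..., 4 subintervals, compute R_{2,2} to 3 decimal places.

-0.811

R_{0,0} (trapezoid, 1 panel, h=2.8000): 1.45144
R_{1,0} (trapezoid, 2 panels, h=1.4000): -0.44411
R_{2,0} (trapezoid, 4 panels, h=0.7000): -0.73173
R_{1,1} = -0.44411 + (-0.44411 − 1.45144)/3 = -1.07596
R_{2,1} = -0.73173 + (-0.73173 − (-0.44411))/3 = -0.82760
R_{2,2} = -0.82760 + (-0.82760 − (-1.07596))/15 = -0.81104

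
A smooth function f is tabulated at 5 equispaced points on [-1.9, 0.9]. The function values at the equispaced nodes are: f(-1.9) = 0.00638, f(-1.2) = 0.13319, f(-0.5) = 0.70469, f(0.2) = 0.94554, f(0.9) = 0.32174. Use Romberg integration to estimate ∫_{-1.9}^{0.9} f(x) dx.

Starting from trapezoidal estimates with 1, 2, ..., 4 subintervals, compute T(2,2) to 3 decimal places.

1.408

T(0,0) (trapezoid, 1 panel, h=2.8000): 0.45937
T(1,0) (trapezoid, 2 panels, h=1.4000): 1.21625
T(2,0) (trapezoid, 4 panels, h=0.7000): 1.36324
T(1,1) = 1.21625 + (1.21625 − 0.45937)/3 = 1.46854
T(2,1) = 1.36324 + (1.36324 − 1.21625)/3 = 1.41224
T(2,2) = 1.41224 + (1.41224 − 1.46854)/15 = 1.40849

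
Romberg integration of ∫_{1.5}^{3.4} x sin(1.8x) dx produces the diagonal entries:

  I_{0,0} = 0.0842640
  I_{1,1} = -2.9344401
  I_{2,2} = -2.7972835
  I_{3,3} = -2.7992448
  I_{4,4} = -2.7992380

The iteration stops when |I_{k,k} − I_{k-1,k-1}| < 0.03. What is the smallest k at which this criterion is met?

k = 3

|I_{1,1} − I_{0,0}| = 3.0187041 ≥ 0.03
|I_{2,2} − I_{1,1}| = 0.1371566 ≥ 0.03
|I_{3,3} − I_{2,2}| = 0.0019613 < 0.03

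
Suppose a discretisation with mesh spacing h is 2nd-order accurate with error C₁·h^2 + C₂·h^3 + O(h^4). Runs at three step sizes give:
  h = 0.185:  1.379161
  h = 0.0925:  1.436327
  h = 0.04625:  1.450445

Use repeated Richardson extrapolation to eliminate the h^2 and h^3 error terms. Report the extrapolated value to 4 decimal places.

First eliminate the h^2 term (factor 2^2 = 4):
  B₁ = (4·1.436327 − 1.379161)/3 = 1.455382
  B₂ = (4·1.450445 − 1.436327)/3 = 1.455151
Then eliminate the h^3 term (factor 2^3 = 8):
  (8·1.455151 − 1.455382)/7 = 1.455118

1.4551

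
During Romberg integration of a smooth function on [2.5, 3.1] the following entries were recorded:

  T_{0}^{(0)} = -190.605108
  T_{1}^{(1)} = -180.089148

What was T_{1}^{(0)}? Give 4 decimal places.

From T_{1}^{(1)} = (4·T_{1}^{(0)} − T_{0}^{(0)})/3, solve for T_{1}^{(0)}:
4·T_{1}^{(0)} = 3·(-180.089148) + (-190.605108) = -730.872552
T_{1}^{(0)} = -182.718138

-182.7181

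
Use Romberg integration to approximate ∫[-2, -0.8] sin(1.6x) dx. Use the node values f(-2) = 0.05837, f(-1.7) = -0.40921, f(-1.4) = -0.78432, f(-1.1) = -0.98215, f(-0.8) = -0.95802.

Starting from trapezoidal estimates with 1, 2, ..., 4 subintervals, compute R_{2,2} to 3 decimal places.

-0.803

R_{0,0} (trapezoid, 1 panel, h=1.2000): -0.53979
R_{1,0} (trapezoid, 2 panels, h=0.6000): -0.74049
R_{2,0} (trapezoid, 4 panels, h=0.3000): -0.78765
R_{1,1} = -0.74049 + (-0.74049 − (-0.53979))/3 = -0.80739
R_{2,1} = -0.78765 + (-0.78765 − (-0.74049))/3 = -0.80337
R_{2,2} = -0.80337 + (-0.80337 − (-0.80739))/15 = -0.80310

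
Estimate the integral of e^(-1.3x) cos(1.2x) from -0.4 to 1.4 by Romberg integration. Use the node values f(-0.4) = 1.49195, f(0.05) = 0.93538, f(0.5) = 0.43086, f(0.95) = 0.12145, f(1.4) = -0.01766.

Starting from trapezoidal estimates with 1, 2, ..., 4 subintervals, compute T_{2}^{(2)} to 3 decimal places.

0.986

T_{0}^{(0)} (trapezoid, 1 panel, h=1.8000): 1.32686
T_{1}^{(0)} (trapezoid, 2 panels, h=0.9000): 1.05120
T_{2}^{(0)} (trapezoid, 4 panels, h=0.4500): 1.00118
T_{1}^{(1)} = 1.05120 + (1.05120 − 1.32686)/3 = 0.95931
T_{2}^{(1)} = 1.00118 + (1.00118 − 1.05120)/3 = 0.98451
T_{2}^{(2)} = 0.98451 + (0.98451 − 0.95931)/15 = 0.98619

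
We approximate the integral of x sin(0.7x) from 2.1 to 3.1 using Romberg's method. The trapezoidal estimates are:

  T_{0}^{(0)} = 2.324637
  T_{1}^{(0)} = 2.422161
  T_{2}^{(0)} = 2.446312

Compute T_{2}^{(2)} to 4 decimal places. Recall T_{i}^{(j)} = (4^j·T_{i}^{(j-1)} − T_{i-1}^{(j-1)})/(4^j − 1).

2.4543

Richardson extrapolation on the trapezoidal column (denominator 4−1=3):
T_{1}^{(1)} = 2.422161 + (2.422161 − 2.324637)/3 = 2.454669
T_{2}^{(1)} = 2.446312 + (2.446312 − 2.422161)/3 = 2.454362
T_{2}^{(2)} = (16·2.454362 − 2.454669) / 15 = 2.454342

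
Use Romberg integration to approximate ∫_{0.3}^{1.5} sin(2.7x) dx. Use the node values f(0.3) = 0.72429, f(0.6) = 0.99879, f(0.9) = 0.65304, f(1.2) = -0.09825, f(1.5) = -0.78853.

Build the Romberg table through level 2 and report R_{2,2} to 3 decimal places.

0.483

R_{0,0} (trapezoid, 1 panel, h=1.2000): -0.03854
R_{1,0} (trapezoid, 2 panels, h=0.6000): 0.37255
R_{2,0} (trapezoid, 4 panels, h=0.3000): 0.45644
R_{1,1} = 0.37255 + (0.37255 − (-0.03854))/3 = 0.50958
R_{2,1} = 0.45644 + (0.45644 − 0.37255)/3 = 0.48440
R_{2,2} = 0.48440 + (0.48440 − 0.50958)/15 = 0.48272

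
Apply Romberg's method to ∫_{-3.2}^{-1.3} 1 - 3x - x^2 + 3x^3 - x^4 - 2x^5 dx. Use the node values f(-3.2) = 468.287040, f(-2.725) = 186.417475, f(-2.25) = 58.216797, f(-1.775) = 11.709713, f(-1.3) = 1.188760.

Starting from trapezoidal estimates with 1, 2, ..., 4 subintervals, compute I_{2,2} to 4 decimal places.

I_{0,0} (trapezoid, 1 panel, h=1.9000): 446.002010
I_{1,0} (trapezoid, 2 panels, h=0.9500): 278.306962
I_{2,0} (trapezoid, 4 panels, h=0.4750): 233.263895
I_{1,1} = 278.306962 + (278.306962 − 446.002010)/3 = 222.408613
I_{2,1} = 233.263895 + (233.263895 − 278.306962)/3 = 218.249539
I_{2,2} = 218.249539 + (218.249539 − 222.408613)/15 = 217.972267

217.9723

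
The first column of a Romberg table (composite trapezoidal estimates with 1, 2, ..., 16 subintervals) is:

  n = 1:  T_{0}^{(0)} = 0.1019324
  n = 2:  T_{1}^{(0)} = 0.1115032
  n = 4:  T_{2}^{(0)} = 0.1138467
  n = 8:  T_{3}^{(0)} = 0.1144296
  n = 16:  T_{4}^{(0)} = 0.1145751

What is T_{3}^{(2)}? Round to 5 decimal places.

Richardson extrapolation on the trapezoidal column (denominator 4−1=3):
T_{2}^{(1)} = 0.1138467 + (0.1138467 − 0.1115032)/3 = 0.1146279
T_{3}^{(1)} = 0.1144296 + (0.1144296 − 0.1138467)/3 = 0.1146239
T_{3}^{(2)} = 0.1146239 + (0.1146239 − 0.1146279)/15 = 0.1146236

0.11462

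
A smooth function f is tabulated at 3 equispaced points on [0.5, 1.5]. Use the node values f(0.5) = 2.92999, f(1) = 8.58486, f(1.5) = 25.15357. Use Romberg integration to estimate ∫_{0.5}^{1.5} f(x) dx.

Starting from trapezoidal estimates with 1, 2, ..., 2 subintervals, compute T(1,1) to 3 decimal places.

T(0,0) (trapezoid, 1 panel, h=1.0000): 14.04178
T(1,0) (trapezoid, 2 panels, h=0.5000): 11.31332
T(1,1) = 11.31332 + (11.31332 − 14.04178)/3 = 10.40383

10.404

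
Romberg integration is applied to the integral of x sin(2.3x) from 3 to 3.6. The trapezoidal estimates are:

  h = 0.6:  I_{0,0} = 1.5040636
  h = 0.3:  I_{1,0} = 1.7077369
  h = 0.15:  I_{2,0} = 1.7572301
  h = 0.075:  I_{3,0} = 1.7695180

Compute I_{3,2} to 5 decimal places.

Richardson extrapolation on the trapezoidal column (denominator 4−1=3):
I_{2,1} = (4·1.7572301 − 1.7077369) / 3 = 1.7737278
I_{3,1} = (4·1.7695180 − 1.7572301) / 3 = 1.7736140
I_{3,2} = 1.7736140 + (1.7736140 − 1.7737278)/15 = 1.7736064
(Column j=1 coincides with Simpson's rule on the same nodes.)

1.77361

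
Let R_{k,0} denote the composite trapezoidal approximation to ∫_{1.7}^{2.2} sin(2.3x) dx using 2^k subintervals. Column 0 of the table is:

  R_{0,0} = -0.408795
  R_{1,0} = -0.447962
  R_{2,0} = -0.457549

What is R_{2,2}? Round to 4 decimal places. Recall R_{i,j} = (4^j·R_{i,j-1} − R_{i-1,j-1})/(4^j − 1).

-0.4607

Richardson extrapolation on the trapezoidal column (denominator 4−1=3):
R_{1,1} = (4·(-0.447962) − (-0.408795)) / 3 = -0.461018
R_{2,1} = (4·(-0.457549) − (-0.447962)) / 3 = -0.460745
R_{2,2} = -0.460745 + (-0.460745 − (-0.461018))/15 = -0.460727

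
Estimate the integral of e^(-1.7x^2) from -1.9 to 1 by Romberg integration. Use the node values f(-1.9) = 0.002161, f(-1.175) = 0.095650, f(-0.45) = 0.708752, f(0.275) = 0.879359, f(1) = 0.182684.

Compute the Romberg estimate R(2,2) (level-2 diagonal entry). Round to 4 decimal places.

R(0,0) (trapezoid, 1 panel, h=2.9000): 0.268025
R(1,0) (trapezoid, 2 panels, h=1.4500): 1.161703
R(2,0) (trapezoid, 4 panels, h=0.7250): 1.287733
R(1,1) = 1.161703 + (1.161703 − 0.268025)/3 = 1.459596
R(2,1) = 1.287733 + (1.287733 − 1.161703)/3 = 1.329743
R(2,2) = 1.329743 + (1.329743 − 1.459596)/15 = 1.321086

1.3211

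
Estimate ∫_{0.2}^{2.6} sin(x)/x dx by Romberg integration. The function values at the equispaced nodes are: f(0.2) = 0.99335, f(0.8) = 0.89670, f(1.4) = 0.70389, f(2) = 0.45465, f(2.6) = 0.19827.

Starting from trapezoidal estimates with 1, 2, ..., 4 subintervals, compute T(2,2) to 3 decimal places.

1.601

T(0,0) (trapezoid, 1 panel, h=2.4000): 1.42994
T(1,0) (trapezoid, 2 panels, h=1.2000): 1.55964
T(2,0) (trapezoid, 4 panels, h=0.6000): 1.59063
T(1,1) = 1.55964 + (1.55964 − 1.42994)/3 = 1.60287
T(2,1) = 1.59063 + (1.59063 − 1.55964)/3 = 1.60096
T(2,2) = 1.60096 + (1.60096 − 1.60287)/15 = 1.60083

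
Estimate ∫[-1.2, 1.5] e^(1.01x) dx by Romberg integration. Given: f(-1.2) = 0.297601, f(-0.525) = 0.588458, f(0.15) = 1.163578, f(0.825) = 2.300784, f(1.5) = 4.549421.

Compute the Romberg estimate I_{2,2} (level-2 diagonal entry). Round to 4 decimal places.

I_{0,0} (trapezoid, 1 panel, h=2.7000): 6.543480
I_{1,0} (trapezoid, 2 panels, h=1.3500): 4.842570
I_{2,0} (trapezoid, 4 panels, h=0.6750): 4.371523
I_{1,1} = 4.842570 + (4.842570 − 6.543480)/3 = 4.275600
I_{2,1} = 4.371523 + (4.371523 − 4.842570)/3 = 4.214507
I_{2,2} = 4.214507 + (4.214507 − 4.275600)/15 = 4.210434

4.2104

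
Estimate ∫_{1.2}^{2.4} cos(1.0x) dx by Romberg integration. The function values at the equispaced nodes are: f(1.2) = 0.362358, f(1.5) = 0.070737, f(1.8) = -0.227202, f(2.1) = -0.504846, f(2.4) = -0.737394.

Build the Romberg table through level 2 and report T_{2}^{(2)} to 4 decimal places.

T_{0}^{(0)} (trapezoid, 1 panel, h=1.2000): -0.225022
T_{1}^{(0)} (trapezoid, 2 panels, h=0.6000): -0.248832
T_{2}^{(0)} (trapezoid, 4 panels, h=0.3000): -0.254649
T_{1}^{(1)} = -0.248832 + (-0.248832 − (-0.225022))/3 = -0.256769
T_{2}^{(1)} = -0.254649 + (-0.254649 − (-0.248832))/3 = -0.256588
T_{2}^{(2)} = -0.256588 + (-0.256588 − (-0.256769))/15 = -0.256576

-0.2566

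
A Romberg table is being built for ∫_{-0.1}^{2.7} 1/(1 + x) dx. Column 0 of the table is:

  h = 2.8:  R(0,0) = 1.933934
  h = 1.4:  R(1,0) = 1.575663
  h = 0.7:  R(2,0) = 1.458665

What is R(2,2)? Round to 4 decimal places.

1.4172

R(1,1) = 1.575663 + (1.575663 − 1.933934)/3 = 1.456239
R(2,1) = 1.458665 + (1.458665 − 1.575663)/3 = 1.419666
R(2,2) = (16·1.419666 − 1.456239) / 15 = 1.417228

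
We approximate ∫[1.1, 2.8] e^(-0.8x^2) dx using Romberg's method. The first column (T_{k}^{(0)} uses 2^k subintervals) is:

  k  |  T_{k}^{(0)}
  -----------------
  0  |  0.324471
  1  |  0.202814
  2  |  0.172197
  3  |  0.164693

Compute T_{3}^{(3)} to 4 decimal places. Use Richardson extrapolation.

0.1622

Richardson extrapolation on the trapezoidal column (denominator 4−1=3):
T_{1}^{(1)} = 0.202814 + (0.202814 − 0.324471)/3 = 0.162262
T_{2}^{(1)} = (4·0.172197 − 0.202814) / 3 = 0.161991
T_{3}^{(1)} = (4·0.164693 − 0.172197) / 3 = 0.162192
T_{2}^{(2)} = (16·0.161991 − 0.162262) / 15 = 0.161973
T_{3}^{(2)} = 0.162192 + (0.162192 − 0.161991)/15 = 0.162205
T_{3}^{(3)} = (64·0.162205 − 0.161973) / 63 = 0.162209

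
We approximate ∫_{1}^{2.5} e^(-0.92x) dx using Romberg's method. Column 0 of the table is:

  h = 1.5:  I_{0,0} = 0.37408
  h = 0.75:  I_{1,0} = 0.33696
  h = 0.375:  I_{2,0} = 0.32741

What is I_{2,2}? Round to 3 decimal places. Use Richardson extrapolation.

0.324

Richardson extrapolation on the trapezoidal column (denominator 4−1=3):
I_{1,1} = (4·0.33696 − 0.37408) / 3 = 0.32459
I_{2,1} = 0.32741 + (0.32741 − 0.33696)/3 = 0.32423
I_{2,2} = (16·0.32423 − 0.32459) / 15 = 0.32421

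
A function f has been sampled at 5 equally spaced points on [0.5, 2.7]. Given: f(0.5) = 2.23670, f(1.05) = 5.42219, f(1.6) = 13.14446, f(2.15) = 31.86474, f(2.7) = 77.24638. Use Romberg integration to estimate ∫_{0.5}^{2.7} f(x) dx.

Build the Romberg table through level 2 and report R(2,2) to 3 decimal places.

46.623

R(0,0) (trapezoid, 1 panel, h=2.2000): 87.43139
R(1,0) (trapezoid, 2 panels, h=1.1000): 58.17460
R(2,0) (trapezoid, 4 panels, h=0.5500): 49.59511
R(1,1) = 58.17460 + (58.17460 − 87.43139)/3 = 48.42234
R(2,1) = 49.59511 + (49.59511 − 58.17460)/3 = 46.73528
R(2,2) = 46.73528 + (46.73528 − 48.42234)/15 = 46.62281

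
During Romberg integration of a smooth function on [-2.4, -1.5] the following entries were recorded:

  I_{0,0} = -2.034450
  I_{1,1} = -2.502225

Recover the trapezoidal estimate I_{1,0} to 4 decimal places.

From I_{1,1} = (4·I_{1,0} − I_{0,0})/3, solve for I_{1,0}:
4·I_{1,0} = 3·(-2.502225) + (-2.034450) = -9.541125
I_{1,0} = -2.385281

-2.3853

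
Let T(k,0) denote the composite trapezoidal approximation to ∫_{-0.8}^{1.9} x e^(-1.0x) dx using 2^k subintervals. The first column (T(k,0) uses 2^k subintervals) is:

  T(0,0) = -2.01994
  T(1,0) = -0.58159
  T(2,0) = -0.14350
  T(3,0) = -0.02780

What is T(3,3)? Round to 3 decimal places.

Richardson extrapolation on the trapezoidal column (denominator 4−1=3):
T(1,1) = -0.58159 + (-0.58159 − (-2.01994))/3 = -0.10214
T(2,1) = (4·(-0.14350) − (-0.58159)) / 3 = 0.00253
T(3,1) = (4·(-0.02780) − (-0.14350)) / 3 = 0.01077
T(2,2) = 0.00253 + (0.00253 − (-0.10214))/15 = 0.00951
T(3,2) = 0.01077 + (0.01077 − 0.00253)/15 = 0.01132
T(3,3) = 0.01132 + (0.01132 − 0.00951)/63 = 0.01135

0.011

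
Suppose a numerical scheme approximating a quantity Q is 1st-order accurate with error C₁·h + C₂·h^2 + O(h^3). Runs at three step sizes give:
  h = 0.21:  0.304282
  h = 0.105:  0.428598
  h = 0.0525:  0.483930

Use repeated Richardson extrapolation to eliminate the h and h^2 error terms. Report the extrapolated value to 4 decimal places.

0.5347

First eliminate the h term (factor 2^1 = 2):
  B₁ = (2·0.428598 − 0.304282)/1 = 0.552914
  B₂ = (2·0.483930 − 0.428598)/1 = 0.539262
Then eliminate the h^2 term (factor 2^2 = 4):
  (4·0.539262 − 0.552914)/3 = 0.534711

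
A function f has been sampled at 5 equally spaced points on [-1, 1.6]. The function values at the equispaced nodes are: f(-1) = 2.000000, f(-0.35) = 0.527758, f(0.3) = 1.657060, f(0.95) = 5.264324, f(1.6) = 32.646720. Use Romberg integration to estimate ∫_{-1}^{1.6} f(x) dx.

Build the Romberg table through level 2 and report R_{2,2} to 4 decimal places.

12.9352

R_{0,0} (trapezoid, 1 panel, h=2.6000): 45.040736
R_{1,0} (trapezoid, 2 panels, h=1.3000): 24.674546
R_{2,0} (trapezoid, 4 panels, h=0.6500): 16.102126
R_{1,1} = 24.674546 + (24.674546 − 45.040736)/3 = 17.885816
R_{2,1} = 16.102126 + (16.102126 − 24.674546)/3 = 13.244653
R_{2,2} = 13.244653 + (13.244653 − 17.885816)/15 = 12.935242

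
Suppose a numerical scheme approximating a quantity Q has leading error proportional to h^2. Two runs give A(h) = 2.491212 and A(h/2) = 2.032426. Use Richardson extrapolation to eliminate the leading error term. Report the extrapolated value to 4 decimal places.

The leading error scales as h^2; refining by a factor of 2 reduces it by 2^2 = 4.
Extrapolated value = (4·A(h/2) − A(h)) / (4 − 1)
= (4·2.032426 − 2.491212) / 3
= 5.638492 / 3 = 1.879497

1.8795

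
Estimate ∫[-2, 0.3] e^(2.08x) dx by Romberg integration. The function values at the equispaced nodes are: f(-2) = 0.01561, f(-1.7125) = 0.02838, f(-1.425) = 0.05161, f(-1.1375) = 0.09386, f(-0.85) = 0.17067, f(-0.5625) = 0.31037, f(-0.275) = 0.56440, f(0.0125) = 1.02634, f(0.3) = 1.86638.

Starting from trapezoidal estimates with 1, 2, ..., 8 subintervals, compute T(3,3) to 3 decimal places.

0.890

T(0,0) (trapezoid, 1 panel, h=2.3000): 2.16429
T(1,0) (trapezoid, 2 panels, h=1.1500): 1.27841
T(2,0) (trapezoid, 4 panels, h=0.5750): 0.99341
T(3,0) (trapezoid, 8 panels, h=0.2875): 0.91615
T(1,1) = 1.27841 + (1.27841 − 2.16429)/3 = 0.98312
T(2,1) = 0.99341 + (0.99341 − 1.27841)/3 = 0.89841
T(3,1) = 0.91615 + (0.91615 − 0.99341)/3 = 0.89040
T(2,2) = 0.89841 + (0.89841 − 0.98312)/15 = 0.89276
T(3,2) = 0.89040 + (0.89040 − 0.89841)/15 = 0.88987
T(3,3) = 0.88987 + (0.88987 − 0.89276)/63 = 0.88982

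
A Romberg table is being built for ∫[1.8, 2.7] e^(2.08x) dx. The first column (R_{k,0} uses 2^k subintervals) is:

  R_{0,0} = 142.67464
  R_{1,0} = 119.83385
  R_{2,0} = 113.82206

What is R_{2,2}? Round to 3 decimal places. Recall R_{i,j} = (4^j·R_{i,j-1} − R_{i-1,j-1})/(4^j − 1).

R_{1,1} = (4·119.83385 − 142.67464) / 3 = 112.22025
R_{2,1} = 113.82206 + (113.82206 − 119.83385)/3 = 111.81813
R_{2,2} = 111.81813 + (111.81813 − 112.22025)/15 = 111.79132

111.791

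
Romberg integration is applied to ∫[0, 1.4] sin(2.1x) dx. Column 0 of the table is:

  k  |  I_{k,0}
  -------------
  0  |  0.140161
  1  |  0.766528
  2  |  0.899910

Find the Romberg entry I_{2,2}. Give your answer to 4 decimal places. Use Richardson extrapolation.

0.9423

I_{1,1} = 0.766528 + (0.766528 − 0.140161)/3 = 0.975317
I_{2,1} = 0.899910 + (0.899910 − 0.766528)/3 = 0.944371
I_{2,2} = (16·0.944371 − 0.975317) / 15 = 0.942308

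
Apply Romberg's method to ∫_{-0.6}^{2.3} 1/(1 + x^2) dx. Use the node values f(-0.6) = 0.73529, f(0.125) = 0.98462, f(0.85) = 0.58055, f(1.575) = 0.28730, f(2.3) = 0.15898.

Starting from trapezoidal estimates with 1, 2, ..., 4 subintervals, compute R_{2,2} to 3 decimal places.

1.738

R_{0,0} (trapezoid, 1 panel, h=2.9000): 1.29669
R_{1,0} (trapezoid, 2 panels, h=1.4500): 1.49014
R_{2,0} (trapezoid, 4 panels, h=0.7250): 1.66721
R_{1,1} = 1.49014 + (1.49014 − 1.29669)/3 = 1.55462
R_{2,1} = 1.66721 + (1.66721 − 1.49014)/3 = 1.72623
R_{2,2} = 1.72623 + (1.72623 − 1.55462)/15 = 1.73767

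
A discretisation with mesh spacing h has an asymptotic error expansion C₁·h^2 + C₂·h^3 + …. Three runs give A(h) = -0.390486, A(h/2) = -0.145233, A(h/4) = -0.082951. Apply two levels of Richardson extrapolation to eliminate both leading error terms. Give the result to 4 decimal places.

First eliminate the h^2 term (factor 2^2 = 4):
  B₁ = (4·(-0.145233) − (-0.390486))/3 = -0.063482
  B₂ = (4·(-0.082951) − (-0.145233))/3 = -0.062190
Then eliminate the h^3 term (factor 2^3 = 8):
  (8·(-0.062190) − (-0.063482))/7 = -0.062005

-0.0620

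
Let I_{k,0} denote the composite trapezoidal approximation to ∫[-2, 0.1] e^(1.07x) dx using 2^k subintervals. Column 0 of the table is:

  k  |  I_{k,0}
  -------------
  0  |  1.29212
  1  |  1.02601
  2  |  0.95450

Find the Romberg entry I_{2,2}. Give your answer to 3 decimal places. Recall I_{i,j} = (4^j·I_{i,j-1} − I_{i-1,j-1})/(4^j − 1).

Richardson extrapolation on the trapezoidal column (denominator 4−1=3):
I_{1,1} = (4·1.02601 − 1.29212) / 3 = 0.93731
I_{2,1} = 0.95450 + (0.95450 − 1.02601)/3 = 0.93066
I_{2,2} = (16·0.93066 − 0.93731) / 15 = 0.93022

0.930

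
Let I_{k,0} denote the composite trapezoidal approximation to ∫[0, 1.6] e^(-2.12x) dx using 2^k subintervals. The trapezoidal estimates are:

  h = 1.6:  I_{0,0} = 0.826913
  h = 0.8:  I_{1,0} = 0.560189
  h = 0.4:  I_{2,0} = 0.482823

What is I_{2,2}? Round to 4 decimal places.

I_{1,1} = (4·0.560189 − 0.826913) / 3 = 0.471281
I_{2,1} = 0.482823 + (0.482823 − 0.560189)/3 = 0.457034
I_{2,2} = 0.457034 + (0.457034 − 0.471281)/15 = 0.456084
(Column j=1 coincides with Simpson's rule on the same nodes.)

0.4561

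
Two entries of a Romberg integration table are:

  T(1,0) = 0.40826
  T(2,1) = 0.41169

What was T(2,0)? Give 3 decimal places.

From T(2,1) = (4·T(2,0) − T(1,0))/3, solve for T(2,0):
4·T(2,0) = 3·0.41169 + 0.40826 = 1.64333
T(2,0) = 0.41083

0.411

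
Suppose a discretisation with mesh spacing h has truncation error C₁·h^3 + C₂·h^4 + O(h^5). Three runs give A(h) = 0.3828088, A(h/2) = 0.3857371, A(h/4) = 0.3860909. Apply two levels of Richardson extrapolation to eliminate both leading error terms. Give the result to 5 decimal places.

0.38614

First eliminate the h^3 term (factor 2^3 = 8):
  B₁ = (8·0.3857371 − 0.3828088)/7 = 0.3861554
  B₂ = (8·0.3860909 − 0.3857371)/7 = 0.3861414
Then eliminate the h^4 term (factor 2^4 = 16):
  (16·0.3861414 − 0.3861554)/15 = 0.3861405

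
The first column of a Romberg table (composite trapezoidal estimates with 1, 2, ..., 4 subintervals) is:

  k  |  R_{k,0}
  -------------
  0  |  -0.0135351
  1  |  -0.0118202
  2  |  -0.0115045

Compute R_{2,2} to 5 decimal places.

Richardson extrapolation on the trapezoidal column (denominator 4−1=3):
R_{1,1} = -0.0118202 + (-0.0118202 − (-0.0135351))/3 = -0.0112486
R_{2,1} = (4·(-0.0115045) − (-0.0118202)) / 3 = -0.0113993
R_{2,2} = -0.0113993 + (-0.0113993 − (-0.0112486))/15 = -0.0114093
(Column j=1 coincides with Simpson's rule on the same nodes.)

-0.01141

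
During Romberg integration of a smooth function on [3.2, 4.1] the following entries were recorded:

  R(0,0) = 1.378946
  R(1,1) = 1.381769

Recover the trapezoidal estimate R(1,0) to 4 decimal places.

From R(1,1) = (4·R(1,0) − R(0,0))/3, solve for R(1,0):
4·R(1,0) = 3·1.381769 + 1.378946 = 5.524253
R(1,0) = 1.381063

1.3811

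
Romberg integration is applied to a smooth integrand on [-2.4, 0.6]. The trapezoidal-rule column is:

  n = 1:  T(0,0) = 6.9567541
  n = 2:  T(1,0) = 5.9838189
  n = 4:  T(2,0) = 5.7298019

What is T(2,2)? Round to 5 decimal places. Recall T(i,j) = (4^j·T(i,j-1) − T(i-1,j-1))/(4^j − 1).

5.64417

T(1,1) = 5.9838189 + (5.9838189 − 6.9567541)/3 = 5.6595072
T(2,1) = 5.7298019 + (5.7298019 − 5.9838189)/3 = 5.6451296
T(2,2) = 5.6451296 + (5.6451296 − 5.6595072)/15 = 5.6441711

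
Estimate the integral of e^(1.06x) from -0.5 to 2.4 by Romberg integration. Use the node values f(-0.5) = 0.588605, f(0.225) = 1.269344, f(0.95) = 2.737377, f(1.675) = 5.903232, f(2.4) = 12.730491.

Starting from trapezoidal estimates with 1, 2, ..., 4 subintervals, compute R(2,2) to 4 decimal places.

11.4584

R(0,0) (trapezoid, 1 panel, h=2.9000): 19.312689
R(1,0) (trapezoid, 2 panels, h=1.4500): 13.625541
R(2,0) (trapezoid, 4 panels, h=0.7250): 12.012888
R(1,1) = 13.625541 + (13.625541 − 19.312689)/3 = 11.729825
R(2,1) = 12.012888 + (12.012888 − 13.625541)/3 = 11.475337
R(2,2) = 11.475337 + (11.475337 − 11.729825)/15 = 11.458371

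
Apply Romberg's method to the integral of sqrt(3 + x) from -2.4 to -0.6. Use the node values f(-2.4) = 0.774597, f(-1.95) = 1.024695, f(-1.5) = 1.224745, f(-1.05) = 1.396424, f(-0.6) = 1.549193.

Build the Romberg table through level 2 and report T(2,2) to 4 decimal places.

T(0,0) (trapezoid, 1 panel, h=1.8000): 2.091411
T(1,0) (trapezoid, 2 panels, h=0.9000): 2.147976
T(2,0) (trapezoid, 4 panels, h=0.4500): 2.163492
T(1,1) = 2.147976 + (2.147976 − 2.091411)/3 = 2.166831
T(2,1) = 2.163492 + (2.163492 − 2.147976)/3 = 2.168664
T(2,2) = 2.168664 + (2.168664 − 2.166831)/15 = 2.168786

2.1688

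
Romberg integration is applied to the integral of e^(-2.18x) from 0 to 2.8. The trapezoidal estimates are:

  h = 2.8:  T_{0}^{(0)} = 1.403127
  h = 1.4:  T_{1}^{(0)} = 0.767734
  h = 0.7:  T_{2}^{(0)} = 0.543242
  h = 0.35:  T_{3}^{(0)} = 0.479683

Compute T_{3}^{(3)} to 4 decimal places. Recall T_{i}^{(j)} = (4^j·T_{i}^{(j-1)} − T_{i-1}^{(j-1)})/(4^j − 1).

0.4578

Richardson extrapolation on the trapezoidal column (denominator 4−1=3):
T_{1}^{(1)} = 0.767734 + (0.767734 − 1.403127)/3 = 0.555936
T_{2}^{(1)} = (4·0.543242 − 0.767734) / 3 = 0.468411
T_{3}^{(1)} = (4·0.479683 − 0.543242) / 3 = 0.458497
T_{2}^{(2)} = 0.468411 + (0.468411 − 0.555936)/15 = 0.462576
T_{3}^{(2)} = (16·0.458497 − 0.468411) / 15 = 0.457836
T_{3}^{(3)} = (64·0.457836 − 0.462576) / 63 = 0.457761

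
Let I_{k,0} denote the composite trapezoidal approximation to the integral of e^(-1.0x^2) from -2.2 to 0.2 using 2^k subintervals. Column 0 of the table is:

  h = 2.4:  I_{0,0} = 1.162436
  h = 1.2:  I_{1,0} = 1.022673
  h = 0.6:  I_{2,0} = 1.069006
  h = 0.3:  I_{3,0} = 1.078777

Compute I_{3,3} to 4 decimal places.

I_{1,1} = 1.022673 + (1.022673 − 1.162436)/3 = 0.976085
I_{2,1} = (4·1.069006 − 1.022673) / 3 = 1.084450
I_{3,1} = (4·1.078777 − 1.069006) / 3 = 1.082034
I_{2,2} = (16·1.084450 − 0.976085) / 15 = 1.091674
I_{3,2} = 1.082034 + (1.082034 − 1.084450)/15 = 1.081873
I_{3,3} = 1.081873 + (1.081873 − 1.091674)/63 = 1.081717
(Column j=1 coincides with Simpson's rule on the same nodes.)

1.0817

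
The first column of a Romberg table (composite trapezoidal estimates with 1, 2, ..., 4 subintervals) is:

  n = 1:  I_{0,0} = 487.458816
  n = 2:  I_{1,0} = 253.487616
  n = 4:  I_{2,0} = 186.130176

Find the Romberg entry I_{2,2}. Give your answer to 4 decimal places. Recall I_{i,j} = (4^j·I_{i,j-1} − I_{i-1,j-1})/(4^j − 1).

162.8897

I_{1,1} = (4·253.487616 − 487.458816) / 3 = 175.497216
I_{2,1} = 186.130176 + (186.130176 − 253.487616)/3 = 163.677696
I_{2,2} = 163.677696 + (163.677696 − 175.497216)/15 = 162.889728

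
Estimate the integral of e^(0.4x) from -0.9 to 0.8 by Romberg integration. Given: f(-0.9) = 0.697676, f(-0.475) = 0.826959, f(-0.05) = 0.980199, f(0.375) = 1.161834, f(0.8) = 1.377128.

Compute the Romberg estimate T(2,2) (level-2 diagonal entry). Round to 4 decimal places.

T(0,0) (trapezoid, 1 panel, h=1.7000): 1.763583
T(1,0) (trapezoid, 2 panels, h=0.8500): 1.714961
T(2,0) (trapezoid, 4 panels, h=0.4250): 1.702717
T(1,1) = 1.714961 + (1.714961 − 1.763583)/3 = 1.698754
T(2,1) = 1.702717 + (1.702717 − 1.714961)/3 = 1.698636
T(2,2) = 1.698636 + (1.698636 − 1.698754)/15 = 1.698628

1.6986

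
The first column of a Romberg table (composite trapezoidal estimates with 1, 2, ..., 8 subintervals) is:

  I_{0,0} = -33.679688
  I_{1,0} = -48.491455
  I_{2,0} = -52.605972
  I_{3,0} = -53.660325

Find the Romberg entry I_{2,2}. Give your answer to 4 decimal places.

I_{1,1} = -48.491455 + (-48.491455 − (-33.679688))/3 = -53.428711
I_{2,1} = (4·(-52.605972) − (-48.491455)) / 3 = -53.977478
I_{2,2} = (16·(-53.977478) − (-53.428711)) / 15 = -54.014062

-54.0141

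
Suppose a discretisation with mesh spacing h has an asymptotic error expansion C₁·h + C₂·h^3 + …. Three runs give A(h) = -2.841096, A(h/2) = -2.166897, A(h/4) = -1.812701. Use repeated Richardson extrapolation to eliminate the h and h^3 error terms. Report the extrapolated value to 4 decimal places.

First eliminate the h term (factor 2^1 = 2):
  B₁ = (2·(-2.166897) − (-2.841096))/1 = -1.492698
  B₂ = (2·(-1.812701) − (-2.166897))/1 = -1.458505
Then eliminate the h^3 term (factor 2^3 = 8):
  (8·(-1.458505) − (-1.492698))/7 = -1.453620

-1.4536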